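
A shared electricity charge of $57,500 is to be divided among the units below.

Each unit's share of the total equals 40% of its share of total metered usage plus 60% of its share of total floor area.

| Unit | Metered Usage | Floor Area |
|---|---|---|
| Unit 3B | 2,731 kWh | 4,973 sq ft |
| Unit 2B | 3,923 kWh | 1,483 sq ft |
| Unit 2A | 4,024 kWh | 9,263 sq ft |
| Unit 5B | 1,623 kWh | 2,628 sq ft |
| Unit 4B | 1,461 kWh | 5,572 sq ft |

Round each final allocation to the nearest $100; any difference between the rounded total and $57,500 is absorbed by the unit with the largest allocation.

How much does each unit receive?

Unit 3B: $11,700 · Unit 2B: $8,700 · Unit 2A: $20,100 · Unit 5B: $6,500 · Unit 4B: $10,500

Totals — metered usage 13,762, floor area 23,919.
Combined weights (40% metered usage + 60% floor area): Unit 3B 0.2041; Unit 2B 0.1512; Unit 2A 0.3493; Unit 5B 0.1131; Unit 4B 0.1822.
Pro-rata amounts: Unit 3B 11,737.13; Unit 2B 8,695.42; Unit 2A 20,085.84; Unit 5B 6,503.01; Unit 4B 10,478.60.
Rounded to nearest $100: Unit 3B $11,700; Unit 2B $8,700; Unit 2A $20,100; Unit 5B $6,500; Unit 4B $10,500. Sum = $57,500.
No rounding difference to absorb.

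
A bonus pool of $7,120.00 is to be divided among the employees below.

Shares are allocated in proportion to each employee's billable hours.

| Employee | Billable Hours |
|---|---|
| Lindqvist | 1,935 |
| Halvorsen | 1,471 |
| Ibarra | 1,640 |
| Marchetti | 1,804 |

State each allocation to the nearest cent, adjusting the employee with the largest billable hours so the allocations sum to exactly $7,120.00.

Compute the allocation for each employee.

Billable hours total: 1,935 + 1,471 + 1,640 + 1,804 = 6,850.
Unrounded shares: Lindqvist 2,011.2701; Halvorsen 1,528.9810; Ibarra 1,704.6423; Marchetti 1,875.1066.
Rounded to nearest cent: Lindqvist $2,011.27; Halvorsen $1,528.98; Ibarra $1,704.64; Marchetti $1,875.11. Sum = $7,120.00.
Sum already equals the total — no adjustment.

Lindqvist: $2,011.27; Halvorsen: $1,528.98; Ibarra: $1,704.64; Marchetti: $1,875.11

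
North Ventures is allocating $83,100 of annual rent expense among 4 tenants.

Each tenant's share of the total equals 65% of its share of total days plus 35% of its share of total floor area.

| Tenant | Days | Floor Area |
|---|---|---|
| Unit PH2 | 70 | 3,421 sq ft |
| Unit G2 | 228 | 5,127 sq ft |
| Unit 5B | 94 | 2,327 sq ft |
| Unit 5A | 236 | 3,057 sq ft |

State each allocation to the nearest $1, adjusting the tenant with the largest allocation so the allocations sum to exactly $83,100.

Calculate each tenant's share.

Totals — days 628, floor area 13,932.
Combined weights (65% days + 35% floor area): Unit PH2 0.1584; Unit G2 0.3648; Unit 5B 0.1558; Unit 5A 0.3211.
Unrounded shares: Unit PH2 13,162.60; Unit G2 30,313.87; Unit 5B 12,942.99; Unit 5A 26,680.55.
At nearest $1: Unit PH2 $13,163; Unit G2 $30,314; Unit 5B $12,943; Unit 5A $26,681. Sum = $83,101.
Difference $83,100 − $83,101 = −$1 applied to largest allocation (Unit G2): Unit G2 becomes $30,313.

Unit PH2: $13,163; Unit G2: $30,313; Unit 5B: $12,943; Unit 5A: $26,681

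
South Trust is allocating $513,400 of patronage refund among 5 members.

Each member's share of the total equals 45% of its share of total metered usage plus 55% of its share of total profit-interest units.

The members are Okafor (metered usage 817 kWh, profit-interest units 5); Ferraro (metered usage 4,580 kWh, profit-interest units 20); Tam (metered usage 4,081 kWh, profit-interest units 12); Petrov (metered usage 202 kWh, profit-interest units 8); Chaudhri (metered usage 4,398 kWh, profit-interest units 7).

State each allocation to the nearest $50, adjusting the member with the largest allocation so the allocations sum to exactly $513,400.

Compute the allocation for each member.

Okafor: $40,550; Ferraro: $183,750; Tam: $132,150; Petrov: $46,750; Chaudhri: $110,200

Metered usage total 14,078; profit-interest units total 52.
Blended shares (45% metered usage + 55% profit-interest units): Okafor 0.0790; Ferraro 0.3579; Tam 0.2574; Petrov 0.0911; Chaudhri 0.2146.
Proportional shares: Okafor 40,558.51; Ferraro 183,764.91; Tam 132,134.42; Petrov 46,756.50; Chaudhri 110,185.66.
After rounding ($50): Okafor $40,550; Ferraro $183,750; Tam $132,150; Petrov $46,750; Chaudhri $110,200. Sum = $513,400.
Rounded total matches; no reconciliation needed.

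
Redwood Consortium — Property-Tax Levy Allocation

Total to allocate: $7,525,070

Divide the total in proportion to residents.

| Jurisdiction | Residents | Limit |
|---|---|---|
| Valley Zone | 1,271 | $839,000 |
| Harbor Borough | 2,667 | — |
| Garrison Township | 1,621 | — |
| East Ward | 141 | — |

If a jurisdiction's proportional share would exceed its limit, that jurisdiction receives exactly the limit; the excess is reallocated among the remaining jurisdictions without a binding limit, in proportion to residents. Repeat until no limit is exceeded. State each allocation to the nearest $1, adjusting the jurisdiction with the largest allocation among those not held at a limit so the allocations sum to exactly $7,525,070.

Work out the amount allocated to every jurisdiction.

Valley Zone: $839,000; Harbor Borough: $4,026,135; Garrison Township: $2,447,080; East Ward: $212,855

Combined residents = 5,700.
Unconstrained shares: Valley Zone 1,677,958.59; Harbor Borough 3,520,940.65; Garrison Township 2,140,024.29; East Ward 186,146.47.
Held at cap: Valley Zone ($839,000); residual $6,686,070 reallocated over remaining residents 4,429.
Redistributed shares: Harbor Borough 4,026,134.27 → $4,026,134; Garrison Township 2,447,080.49 → $2,447,080; East Ward 212,855.24 → $212,855.
Rounding difference +$1 applied to Harbor Borough → $4,026,135.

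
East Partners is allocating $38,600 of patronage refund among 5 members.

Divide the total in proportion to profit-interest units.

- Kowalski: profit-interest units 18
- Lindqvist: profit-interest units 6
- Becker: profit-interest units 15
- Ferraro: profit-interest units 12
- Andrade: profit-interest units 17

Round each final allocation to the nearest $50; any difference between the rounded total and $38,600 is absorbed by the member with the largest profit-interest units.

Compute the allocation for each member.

Kowalski: $10,250 | Lindqvist: $3,400 | Becker: $8,500 | Ferraro: $6,800 | Andrade: $9,650

Total profit-interest units = 68.
Proportional shares: Kowalski 18/68 × $38,600 = 10,217.65; Lindqvist 6/68 × $38,600 = 3,405.88; Becker 15/68 × $38,600 = 8,514.71; Ferraro 12/68 × $38,600 = 6,811.76; Andrade 17/68 × $38,600 = 9,650.00.
After rounding ($50): Kowalski $10,200; Lindqvist $3,400; Becker $8,500; Ferraro $6,800; Andrade $9,650. Sum = $38,550.
Difference $38,600 − $38,550 = +$50 applied to largest profit-interest units (Kowalski): Kowalski becomes $10,250.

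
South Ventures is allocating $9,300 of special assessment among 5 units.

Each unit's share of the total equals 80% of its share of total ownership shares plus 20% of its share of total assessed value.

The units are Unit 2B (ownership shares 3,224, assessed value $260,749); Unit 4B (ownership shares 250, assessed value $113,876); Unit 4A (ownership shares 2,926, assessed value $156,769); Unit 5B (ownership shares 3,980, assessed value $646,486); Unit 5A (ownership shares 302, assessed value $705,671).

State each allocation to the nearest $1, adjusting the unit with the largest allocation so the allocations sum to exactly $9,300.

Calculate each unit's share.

Unit 2B: $2,503 · Unit 4B: $287 · Unit 4A: $2,193 · Unit 5B: $3,410 · Unit 5A: $907

Ownership shares total 10,682; assessed value total 1,883,551.
Combined weights (80% ownership shares + 20% assessed value): Unit 2B 0.2691; Unit 4B 0.0308; Unit 4A 0.2358; Unit 5B 0.3667; Unit 5A 0.0975.
Unrounded shares: Unit 2B 2,503.00; Unit 4B 286.58; Unit 4A 2,192.76; Unit 5B 3,410.47; Unit 5A 907.19.
At nearest $1: Unit 2B $2,503; Unit 4B $287; Unit 4A $2,193; Unit 5B $3,410; Unit 5A $907. Sum = $9,300.
Sum already equals the total — no adjustment.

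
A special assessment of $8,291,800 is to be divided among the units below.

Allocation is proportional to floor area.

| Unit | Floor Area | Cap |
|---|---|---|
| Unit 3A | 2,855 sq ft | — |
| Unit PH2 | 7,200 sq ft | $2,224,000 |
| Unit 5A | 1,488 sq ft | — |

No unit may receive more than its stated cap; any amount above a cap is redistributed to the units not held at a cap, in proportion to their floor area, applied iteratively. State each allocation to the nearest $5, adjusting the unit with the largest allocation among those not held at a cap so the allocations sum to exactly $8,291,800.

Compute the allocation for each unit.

Unit 3A: $3,988,850; Unit PH2: $2,224,000; Unit 5A: $2,078,950

Total floor area = 11,543.
Proportional shares (ignoring caps): Unit 3A 2,050,861.04; Unit PH2 5,172,048.86; Unit 5A 1,068,890.10.
Held at cap: Unit PH2 ($2,224,000); residual $6,067,800 reallocated over remaining floor area 4,343.
Remaining shares: Unit 3A 3,988,848.49 → $3,988,850; Unit 5A 2,078,951.51 → $2,078,950.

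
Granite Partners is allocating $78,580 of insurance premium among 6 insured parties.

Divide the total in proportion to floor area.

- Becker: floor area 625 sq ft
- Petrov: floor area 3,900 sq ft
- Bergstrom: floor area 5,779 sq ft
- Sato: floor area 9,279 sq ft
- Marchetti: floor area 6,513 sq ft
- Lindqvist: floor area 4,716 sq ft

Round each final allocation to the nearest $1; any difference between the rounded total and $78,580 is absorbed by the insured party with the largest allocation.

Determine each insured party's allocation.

Becker: $1,594; Petrov: $9,946; Bergstrom: $14,738; Sato: $23,665; Marchetti: $16,610; Lindqvist: $12,027

Floor area total: 30,812.
Pro-rata amounts: Becker 625/30,812 × $78,580 = 1,593.94; Petrov 3,900/30,812 × $78,580 = 9,946.19; Bergstrom 5,779/30,812 × $78,580 = 14,738.21; Sato 9,279/30,812 × $78,580 = 23,664.28; Marchetti 6,513/30,812 × $78,580 = 16,610.14; Lindqvist 4,716/30,812 × $78,580 = 12,027.24.
Rounded to nearest $1: Becker $1,594; Petrov $9,946; Bergstrom $14,738; Sato $23,664; Marchetti $16,610; Lindqvist $12,027. Sum = $78,579.
Difference $78,580 − $78,579 = +$1 applied to largest allocation (Sato): Sato becomes $23,665.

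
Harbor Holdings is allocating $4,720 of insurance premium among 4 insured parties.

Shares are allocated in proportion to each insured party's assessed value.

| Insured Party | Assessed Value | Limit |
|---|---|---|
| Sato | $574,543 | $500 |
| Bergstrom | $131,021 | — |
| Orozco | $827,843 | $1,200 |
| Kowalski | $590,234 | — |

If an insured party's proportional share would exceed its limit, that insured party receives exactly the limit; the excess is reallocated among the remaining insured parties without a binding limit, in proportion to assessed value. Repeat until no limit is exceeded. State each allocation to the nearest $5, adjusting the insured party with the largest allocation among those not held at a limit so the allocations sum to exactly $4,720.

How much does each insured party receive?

Sato: $500 | Bergstrom: $550 | Orozco: $1,200 | Kowalski: $2,470

Assessed value total: 2,123,641.
Pro-rata shares before constraints: Sato 1,276.98; Bergstrom 291.21; Orozco 1,839.96; Kowalski 1,311.85.
Capped: Sato ($500), Orozco ($1,200); remaining pool $3,020 reallocated over remaining assessed value 721,255.
Remaining shares: Bergstrom 548.60 → $550; Kowalski 2,471.40 → $2,470.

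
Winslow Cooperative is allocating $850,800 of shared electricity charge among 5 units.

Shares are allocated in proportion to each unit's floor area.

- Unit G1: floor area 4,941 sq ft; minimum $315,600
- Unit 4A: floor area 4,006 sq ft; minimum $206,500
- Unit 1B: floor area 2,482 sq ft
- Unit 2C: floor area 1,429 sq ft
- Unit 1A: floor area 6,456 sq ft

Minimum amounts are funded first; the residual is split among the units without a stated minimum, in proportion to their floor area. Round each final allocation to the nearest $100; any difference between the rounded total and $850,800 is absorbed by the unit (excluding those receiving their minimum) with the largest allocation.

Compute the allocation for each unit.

Unit G1: $315,600 | Unit 4A: $206,500 | Unit 1B: $78,700 | Unit 2C: $45,300 | Unit 1A: $204,700

Guaranteed amounts: Unit G1 $315,600; Unit 4A $206,500. Remaining pool $328,700.
Remaining pool split over remaining floor area 10,367: Unit 1B 78,695.23 → $78,700; Unit 2C 45,308.41 → $45,300; Unit 1A 204,696.36 → $204,700.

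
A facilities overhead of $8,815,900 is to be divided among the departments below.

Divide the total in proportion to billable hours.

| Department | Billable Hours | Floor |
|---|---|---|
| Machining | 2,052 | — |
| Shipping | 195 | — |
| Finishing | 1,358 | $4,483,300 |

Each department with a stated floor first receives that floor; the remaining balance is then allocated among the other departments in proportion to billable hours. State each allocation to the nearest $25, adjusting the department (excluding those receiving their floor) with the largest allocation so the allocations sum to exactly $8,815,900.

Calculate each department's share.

Machining: $3,956,600 | Shipping: $376,000 | Finishing: $4,483,300

Guaranteed amounts: Finishing $4,483,300. Remaining pool $4,332,600.
Remaining pool split over remaining billable hours 2,247: Machining 3,956,606.68 → $3,956,600; Shipping 375,993.32 → $376,000.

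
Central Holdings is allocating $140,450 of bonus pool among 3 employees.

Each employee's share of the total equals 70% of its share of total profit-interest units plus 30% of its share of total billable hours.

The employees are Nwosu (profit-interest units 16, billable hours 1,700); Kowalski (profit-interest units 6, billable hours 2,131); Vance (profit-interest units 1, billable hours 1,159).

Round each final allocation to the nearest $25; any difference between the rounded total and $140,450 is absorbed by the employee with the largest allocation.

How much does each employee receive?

Nwosu: $82,750; Kowalski: $43,650; Vance: $14,050

Totals — profit-interest units 23, billable hours 4,990.
Blended shares (70% profit-interest units + 30% billable hours): Nwosu 0.5892; Kowalski 0.3107; Vance 0.1001.
Raw shares: Nwosu 82,747.65; Kowalski 43,641.32; Vance 14,061.03.
At nearest $25: Nwosu $82,750; Kowalski $43,650; Vance $14,050. Sum = $140,450.
No rounding difference to absorb.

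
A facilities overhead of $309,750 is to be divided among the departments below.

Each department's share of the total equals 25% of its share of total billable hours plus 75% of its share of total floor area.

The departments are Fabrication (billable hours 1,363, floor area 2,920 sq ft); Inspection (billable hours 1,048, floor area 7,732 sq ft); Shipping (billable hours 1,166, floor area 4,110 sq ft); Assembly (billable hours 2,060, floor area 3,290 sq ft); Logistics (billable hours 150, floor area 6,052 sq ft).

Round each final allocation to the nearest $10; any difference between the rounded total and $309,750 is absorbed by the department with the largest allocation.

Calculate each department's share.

Billable hours total 5,787; floor area total 24,104.
Combined weights (25% billable hours + 75% floor area): Fabrication 0.1497; Inspection 0.2859; Shipping 0.1783; Assembly 0.1914; Logistics 0.1948.
Pro-rata amounts: Fabrication 46,381.43; Inspection 88,544.01; Shipping 55,214.44; Assembly 59,274.22; Logistics 60,335.90.
After rounding ($10): Fabrication $46,380; Inspection $88,540; Shipping $55,210; Assembly $59,270; Logistics $60,340. Sum = $309,740.
Difference $309,750 − $309,740 = +$10 applied to largest allocation (Inspection): Inspection becomes $88,550.

Fabrication: $46,380 · Inspection: $88,550 · Shipping: $55,210 · Assembly: $59,270 · Logistics: $60,340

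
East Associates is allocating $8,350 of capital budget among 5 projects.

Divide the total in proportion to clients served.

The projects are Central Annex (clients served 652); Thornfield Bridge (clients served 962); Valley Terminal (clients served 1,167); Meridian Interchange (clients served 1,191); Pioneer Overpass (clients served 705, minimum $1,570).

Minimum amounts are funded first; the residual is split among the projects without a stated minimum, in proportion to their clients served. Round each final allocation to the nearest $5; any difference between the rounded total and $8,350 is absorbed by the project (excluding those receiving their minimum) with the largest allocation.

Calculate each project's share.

Minimums first: Pioneer Overpass $1,570. Residual $6,780.
Residual split over remaining clients served 3,972: Central Annex 1,112.93 → $1,115; Thornfield Bridge 1,642.08 → $1,640; Valley Terminal 1,992.01 → $1,990; Meridian Interchange 2,032.98 → $2,035.

Central Annex: $1,115 | Thornfield Bridge: $1,640 | Valley Terminal: $1,990 | Meridian Interchange: $2,035 | Pioneer Overpass: $1,570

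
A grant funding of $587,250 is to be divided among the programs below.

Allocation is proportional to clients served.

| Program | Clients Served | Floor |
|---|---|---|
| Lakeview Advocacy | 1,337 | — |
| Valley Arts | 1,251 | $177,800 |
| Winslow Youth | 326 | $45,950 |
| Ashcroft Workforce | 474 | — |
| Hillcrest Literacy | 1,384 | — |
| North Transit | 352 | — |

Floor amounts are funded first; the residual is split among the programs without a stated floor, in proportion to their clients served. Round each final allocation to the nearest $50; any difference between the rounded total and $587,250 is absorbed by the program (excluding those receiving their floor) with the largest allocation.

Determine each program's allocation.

Lakeview Advocacy: $137,000 · Valley Arts: $177,800 · Winslow Youth: $45,950 · Ashcroft Workforce: $48,600 · Hillcrest Literacy: $141,850 · North Transit: $36,050

Fund the minimums — Valley Arts $177,800; Winslow Youth $45,950. Balance $363,500.
Balance split over remaining clients served 3,547: Lakeview Advocacy 137,017.06 → $137,000; Ashcroft Workforce 48,575.98 → $48,600; Hillcrest Literacy 141,833.66 → $141,850; North Transit 36,073.30 → $36,050.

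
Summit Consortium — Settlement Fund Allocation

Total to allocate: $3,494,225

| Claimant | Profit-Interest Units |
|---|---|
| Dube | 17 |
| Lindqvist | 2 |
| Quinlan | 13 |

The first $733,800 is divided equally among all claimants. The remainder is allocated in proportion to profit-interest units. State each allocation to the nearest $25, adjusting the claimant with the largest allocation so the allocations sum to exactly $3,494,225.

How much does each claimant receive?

Dube: $1,711,075; Lindqvist: $417,125; Quinlan: $1,366,025

$733,800 shared equally gives $244,600 per claimant.
Remainder $2,760,425 by profit-interest units (total 32): Dube 1,466,475.78 → $1,466,475; Lindqvist 172,526.56 → $172,525; Quinlan 1,121,422.66 → $1,121,425.
Totals: Dube $244,600 + $1,466,475 = $1,711,075; Lindqvist $244,600 + $172,525 = $417,125; Quinlan $244,600 + $1,121,425 = $1,366,025.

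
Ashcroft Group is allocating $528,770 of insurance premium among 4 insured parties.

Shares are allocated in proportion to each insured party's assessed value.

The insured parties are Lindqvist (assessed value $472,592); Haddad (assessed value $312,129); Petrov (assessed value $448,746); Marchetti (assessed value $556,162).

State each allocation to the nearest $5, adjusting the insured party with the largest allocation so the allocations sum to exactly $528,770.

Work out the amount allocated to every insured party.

Total assessed value = 1,789,629.
Unrounded shares: Lindqvist 472,592/1,789,629 × $528,770 = 139,633.67; Haddad 312,129/1,789,629 × $528,770 = 92,222.72; Petrov 448,746/1,789,629 × $528,770 = 132,588.05; Marchetti 556,162/1,789,629 × $528,770 = 164,325.56.
Rounded to nearest $5: Lindqvist $139,635; Haddad $92,225; Petrov $132,590; Marchetti $164,325. Sum = $528,775.
Difference $528,770 − $528,775 = −$5 applied to largest allocation (Marchetti): Marchetti becomes $164,320.

Lindqvist: $139,635; Haddad: $92,225; Petrov: $132,590; Marchetti: $164,320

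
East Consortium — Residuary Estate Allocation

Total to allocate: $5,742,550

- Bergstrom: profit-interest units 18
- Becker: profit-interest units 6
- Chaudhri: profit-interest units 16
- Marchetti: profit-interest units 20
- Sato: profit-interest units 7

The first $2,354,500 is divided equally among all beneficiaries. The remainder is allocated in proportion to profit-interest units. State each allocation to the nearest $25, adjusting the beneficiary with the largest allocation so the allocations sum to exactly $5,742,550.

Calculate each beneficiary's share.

Equal tier: $2,354,500 ÷ 5 = $470,900 apiece.
Remainder $3,388,050 by profit-interest units (total 67): Bergstrom 910,222.39 → $910,225; Becker 303,407.46 → $303,400; Chaudhri 809,086.57 → $809,075; Marchetti 1,011,358.21 → $1,011,350; Sato 353,975.37 → $353,975.
Rounding difference +$25 on remainder applied to Marchetti.
Totals: Bergstrom $470,900 + $910,225 = $1,381,125; Becker $470,900 + $303,400 = $774,300; Chaudhri $470,900 + $809,075 = $1,279,975; Marchetti $470,900 + $1,011,375 = $1,482,275; Sato $470,900 + $353,975 = $824,875.

Bergstrom: $1,381,125 | Becker: $774,300 | Chaudhri: $1,279,975 | Marchetti: $1,482,275 | Sato: $824,875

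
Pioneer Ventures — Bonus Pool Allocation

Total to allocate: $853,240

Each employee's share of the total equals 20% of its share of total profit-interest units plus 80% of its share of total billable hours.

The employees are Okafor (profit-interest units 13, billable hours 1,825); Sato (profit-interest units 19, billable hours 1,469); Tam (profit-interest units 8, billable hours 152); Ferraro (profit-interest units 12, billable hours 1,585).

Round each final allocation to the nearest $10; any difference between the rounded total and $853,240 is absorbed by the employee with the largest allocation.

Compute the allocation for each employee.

Okafor: $290,270 · Sato: $261,660 · Tam: $46,880 · Ferraro: $254,430

Totals — profit-interest units 52, billable hours 5,031.
Composite weights (20% profit-interest units + 80% billable hours): Okafor 0.3402; Sato 0.3067; Tam 0.0549; Ferraro 0.2982.
Pro-rata amounts: Okafor 290,272.89; Sato 261,661.96; Tam 46,876.47; Ferraro 254,428.67.
At nearest $10: Okafor $290,270; Sato $261,660; Tam $46,880; Ferraro $254,430. Sum = $853,240.
Sum already equals the total — no adjustment.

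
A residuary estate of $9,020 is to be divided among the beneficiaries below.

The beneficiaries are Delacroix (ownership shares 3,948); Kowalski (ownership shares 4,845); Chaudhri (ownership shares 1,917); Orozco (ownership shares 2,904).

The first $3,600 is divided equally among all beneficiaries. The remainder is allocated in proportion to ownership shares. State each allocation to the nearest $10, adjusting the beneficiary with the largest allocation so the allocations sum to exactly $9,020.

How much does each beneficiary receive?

Equal tier: $3,600 ÷ 4 = $900 apiece.
Remainder $5,420 by ownership shares (total 13,614): Delacroix 1,571.78 → $1,570; Kowalski 1,928.89 → $1,930; Chaudhri 763.20 → $760; Orozco 1,156.14 → $1,160.
Totals: Delacroix $900 + $1,570 = $2,470; Kowalski $900 + $1,930 = $2,830; Chaudhri $900 + $760 = $1,660; Orozco $900 + $1,160 = $2,060.

Delacroix: $2,470 · Kowalski: $2,830 · Chaudhri: $1,660 · Orozco: $2,060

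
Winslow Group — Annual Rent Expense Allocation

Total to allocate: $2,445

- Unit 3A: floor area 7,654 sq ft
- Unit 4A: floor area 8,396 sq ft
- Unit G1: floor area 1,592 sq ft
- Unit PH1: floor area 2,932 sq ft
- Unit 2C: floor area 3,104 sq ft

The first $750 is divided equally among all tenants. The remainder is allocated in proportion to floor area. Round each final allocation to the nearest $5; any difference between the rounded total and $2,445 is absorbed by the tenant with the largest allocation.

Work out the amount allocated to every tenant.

Equal tier: $750 ÷ 5 = $150 apiece.
Remainder $1,695 by floor area (total 23,678): Unit 3A 547.91 → $550; Unit 4A 601.03 → $600; Unit G1 113.96 → $115; Unit PH1 209.89 → $210; Unit 2C 222.20 → $220.
Totals: Unit 3A $150 + $550 = $700; Unit 4A $150 + $600 = $750; Unit G1 $150 + $115 = $265; Unit PH1 $150 + $210 = $360; Unit 2C $150 + $220 = $370.

Unit 3A: $700 | Unit 4A: $750 | Unit G1: $265 | Unit PH1: $360 | Unit 2C: $370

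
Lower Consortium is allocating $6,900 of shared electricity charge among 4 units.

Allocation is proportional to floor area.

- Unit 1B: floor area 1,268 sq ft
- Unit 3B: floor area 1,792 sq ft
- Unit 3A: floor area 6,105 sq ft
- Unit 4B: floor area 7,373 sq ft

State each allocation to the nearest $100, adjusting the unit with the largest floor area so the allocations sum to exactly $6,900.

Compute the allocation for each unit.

Combined floor area = 1,268 + 1,792 + 6,105 + 7,373 = 16,538.
Raw shares: Unit 1B 529.04; Unit 3B 747.66; Unit 3A 2,547.13; Unit 4B 3,076.17.
Rounded to nearest $100: Unit 1B $500; Unit 3B $700; Unit 3A $2,500; Unit 4B $3,100. Sum = $6,800.
Difference $6,900 − $6,800 = +$100 applied to largest floor area (Unit 4B): Unit 4B becomes $3,200.

Unit 1B: $500 | Unit 3B: $700 | Unit 3A: $2,500 | Unit 4B: $3,200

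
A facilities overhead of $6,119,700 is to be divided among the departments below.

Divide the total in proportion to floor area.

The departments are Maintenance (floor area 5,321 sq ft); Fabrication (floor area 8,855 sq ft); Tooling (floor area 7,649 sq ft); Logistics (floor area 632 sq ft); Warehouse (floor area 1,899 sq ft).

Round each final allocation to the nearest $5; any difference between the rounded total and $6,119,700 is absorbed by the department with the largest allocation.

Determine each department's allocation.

Total floor area = 24,356.
Unrounded shares: Maintenance 5,321/24,356 × $6,119,700 = 1,336,956.96; Fabrication 8,855/24,356 × $6,119,700 = 2,224,911.46; Tooling 7,649/24,356 × $6,119,700 = 1,921,891.33; Logistics 632/24,356 × $6,119,700 = 158,796.62; Warehouse 1,899/24,356 × $6,119,700 = 477,143.63.
Rounded to nearest $5: Maintenance $1,336,955; Fabrication $2,224,910; Tooling $1,921,890; Logistics $158,795; Warehouse $477,145. Sum = $6,119,695.
Difference $6,119,700 − $6,119,695 = +$5 applied to largest allocation (Fabrication): Fabrication becomes $2,224,915.

Maintenance: $1,336,955 | Fabrication: $2,224,915 | Tooling: $1,921,890 | Logistics: $158,795 | Warehouse: $477,145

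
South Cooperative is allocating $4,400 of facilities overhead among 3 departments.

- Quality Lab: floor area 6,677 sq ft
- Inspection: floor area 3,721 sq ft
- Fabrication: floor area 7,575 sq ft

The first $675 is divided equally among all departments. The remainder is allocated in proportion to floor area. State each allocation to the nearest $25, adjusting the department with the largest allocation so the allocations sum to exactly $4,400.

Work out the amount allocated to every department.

$675 shared equally gives $225 per department.
Remainder $3,725 by floor area (total 17,973): Quality Lab 1,383.84 → $1,375; Inspection 771.20 → $775; Fabrication 1,569.96 → $1,575.
Totals: Quality Lab $225 + $1,375 = $1,600; Inspection $225 + $775 = $1,000; Fabrication $225 + $1,575 = $1,800.

Quality Lab: $1,600 | Inspection: $1,000 | Fabrication: $1,800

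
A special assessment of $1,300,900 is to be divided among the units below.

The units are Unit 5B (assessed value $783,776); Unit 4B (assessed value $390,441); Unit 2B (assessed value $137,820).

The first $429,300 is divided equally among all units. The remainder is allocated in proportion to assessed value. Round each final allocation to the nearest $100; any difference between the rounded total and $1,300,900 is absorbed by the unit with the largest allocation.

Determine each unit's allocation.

First tranche $429,300 split equally: $143,100 each.
Remainder $871,600 by assessed value (total 1,312,037): Unit 5B 520,670.65 → $520,700; Unit 4B 259,374.07 → $259,400; Unit 2B 91,555.28 → $91,600.
Rounding difference −$100 on remainder applied to Unit 5B.
Totals: Unit 5B $143,100 + $520,600 = $663,700; Unit 4B $143,100 + $259,400 = $402,500; Unit 2B $143,100 + $91,600 = $234,700.

Unit 5B: $663,700 · Unit 4B: $402,500 · Unit 2B: $234,700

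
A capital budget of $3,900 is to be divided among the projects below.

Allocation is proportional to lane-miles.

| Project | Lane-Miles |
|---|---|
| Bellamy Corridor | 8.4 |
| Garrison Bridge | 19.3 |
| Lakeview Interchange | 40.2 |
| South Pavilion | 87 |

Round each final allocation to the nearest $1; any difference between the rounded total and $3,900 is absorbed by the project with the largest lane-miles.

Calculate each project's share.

Total lane-miles = 154.9.
Pro-rata amounts: Bellamy Corridor 8.4/154.9 × $3,900 = 211.49; Garrison Bridge 19.3/154.9 × $3,900 = 485.93; Lakeview Interchange 40.2/154.9 × $3,900 = 1,012.14; South Pavilion 87/154.9 × $3,900 = 2,190.45.
After rounding ($1): Bellamy Corridor $211; Garrison Bridge $486; Lakeview Interchange $1,012; South Pavilion $2,190. Sum = $3,899.
Difference $3,900 − $3,899 = +$1 applied to largest lane-miles (South Pavilion): South Pavilion becomes $2,191.

Bellamy Corridor: $211 | Garrison Bridge: $486 | Lakeview Interchange: $1,012 | South Pavilion: $2,191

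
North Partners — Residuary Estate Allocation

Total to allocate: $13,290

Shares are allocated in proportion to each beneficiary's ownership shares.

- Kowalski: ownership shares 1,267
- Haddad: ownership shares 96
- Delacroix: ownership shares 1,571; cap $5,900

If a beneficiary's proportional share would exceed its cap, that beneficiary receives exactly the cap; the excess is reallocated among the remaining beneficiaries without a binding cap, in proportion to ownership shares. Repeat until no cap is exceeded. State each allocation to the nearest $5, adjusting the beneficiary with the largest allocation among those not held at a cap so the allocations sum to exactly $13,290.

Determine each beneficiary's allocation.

Kowalski: $6,870 | Haddad: $520 | Delacroix: $5,900

Combined ownership shares = 2,934.
Proportional shares (ignoring caps): Kowalski 5,739.07; Haddad 434.85; Delacroix 7,116.08.
Capped: Delacroix ($5,900); balance $7,390 reallocated over remaining ownership shares 1,363.
Shares after redistribution: Kowalski 6,869.50 → $6,870; Haddad 520.50 → $520.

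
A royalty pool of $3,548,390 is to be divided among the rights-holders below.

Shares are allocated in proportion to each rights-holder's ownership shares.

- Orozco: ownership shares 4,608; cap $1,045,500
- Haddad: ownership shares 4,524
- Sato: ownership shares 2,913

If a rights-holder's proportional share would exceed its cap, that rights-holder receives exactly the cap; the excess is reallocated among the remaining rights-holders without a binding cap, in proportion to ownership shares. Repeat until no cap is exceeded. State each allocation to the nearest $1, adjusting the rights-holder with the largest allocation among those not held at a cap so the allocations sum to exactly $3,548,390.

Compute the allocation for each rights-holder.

Orozco: $1,045,500 | Haddad: $1,522,533 | Sato: $980,357

Ownership shares total: 12,045.
Unconstrained shares: Orozco 1,357,491.17; Haddad 1,332,745.24; Sato 858,153.60.
Held at cap: Orozco ($1,045,500); remaining pool $2,502,890 reallocated over remaining ownership shares 7,437.
Shares after redistribution: Haddad 1,522,532.52 → $1,522,533; Sato 980,357.48 → $980,357.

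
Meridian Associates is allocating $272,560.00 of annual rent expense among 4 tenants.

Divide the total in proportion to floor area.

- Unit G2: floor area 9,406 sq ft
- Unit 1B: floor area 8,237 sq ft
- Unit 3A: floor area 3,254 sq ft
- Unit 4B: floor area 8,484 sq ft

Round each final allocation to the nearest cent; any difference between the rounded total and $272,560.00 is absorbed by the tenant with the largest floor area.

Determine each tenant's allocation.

Sum of floor area: 9,406 + 8,237 + 3,254 + 8,484 = 29,381.
Pro-rata amounts: Unit G2 87,257.0491; Unit 1B 76,412.5360; Unit 3A 30,186.5233; Unit 4B 78,703.8916.
Rounded to nearest cent: Unit G2 $87,257.05; Unit 1B $76,412.54; Unit 3A $30,186.52; Unit 4B $78,703.89. Sum = $272,560.00.
No rounding difference to absorb.

Unit G2: $87,257.05; Unit 1B: $76,412.54; Unit 3A: $30,186.52; Unit 4B: $78,703.89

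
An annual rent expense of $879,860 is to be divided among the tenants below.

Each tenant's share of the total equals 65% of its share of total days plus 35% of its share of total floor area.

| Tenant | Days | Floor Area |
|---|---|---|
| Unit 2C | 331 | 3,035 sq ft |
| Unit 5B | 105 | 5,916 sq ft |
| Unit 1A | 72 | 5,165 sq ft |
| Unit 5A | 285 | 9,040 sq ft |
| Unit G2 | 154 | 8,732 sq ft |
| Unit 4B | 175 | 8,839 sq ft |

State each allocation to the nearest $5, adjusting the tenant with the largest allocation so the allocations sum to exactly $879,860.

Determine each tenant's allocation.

Unit 2C: $191,665 · Unit 5B: $98,255 · Unit 1A: $75,755 · Unit 5A: $213,625 · Unit G2: $144,525 · Unit 4B: $156,035

Totals — days 1,122, floor area 40,727.
Combined weights (65% days + 35% floor area): Unit 2C 0.2178; Unit 5B 0.1117; Unit 1A 0.0861; Unit 5A 0.2428; Unit G2 0.1643; Unit 4B 0.1773.
Raw shares: Unit 2C 191,666.94; Unit 5B 98,253.83; Unit 1A 75,754.40; Unit 5A 213,625.58; Unit G2 144,523.00; Unit 4B 156,036.24.
Rounded to nearest $5: Unit 2C $191,665; Unit 5B $98,255; Unit 1A $75,755; Unit 5A $213,625; Unit G2 $144,525; Unit 4B $156,035. Sum = $879,860.
No rounding difference to absorb.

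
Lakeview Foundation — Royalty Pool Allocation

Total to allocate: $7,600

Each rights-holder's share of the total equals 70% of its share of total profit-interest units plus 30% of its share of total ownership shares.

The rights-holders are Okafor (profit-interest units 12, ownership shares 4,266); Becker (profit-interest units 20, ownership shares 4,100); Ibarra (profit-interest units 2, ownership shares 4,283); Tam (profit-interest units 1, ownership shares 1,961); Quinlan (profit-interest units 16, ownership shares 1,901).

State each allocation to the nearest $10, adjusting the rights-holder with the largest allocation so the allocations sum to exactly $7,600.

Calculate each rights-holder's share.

Okafor: $1,840; Becker: $2,650; Ibarra: $800; Tam: $380; Quinlan: $1,930

Totals — profit-interest units 51, ownership shares 16,511.
Combined weights (70% profit-interest units + 30% ownership shares): Okafor 0.2422; Becker 0.3490; Ibarra 0.1053; Tam 0.0494; Quinlan 0.2541.
Pro-rata amounts: Okafor 1,840.86; Becker 2,652.44; Ibarra 800.07; Tam 375.11; Quinlan 1,931.53.
After rounding ($10): Okafor $1,840; Becker $2,650; Ibarra $800; Tam $380; Quinlan $1,930. Sum = $7,600.
Sum already equals the total — no adjustment.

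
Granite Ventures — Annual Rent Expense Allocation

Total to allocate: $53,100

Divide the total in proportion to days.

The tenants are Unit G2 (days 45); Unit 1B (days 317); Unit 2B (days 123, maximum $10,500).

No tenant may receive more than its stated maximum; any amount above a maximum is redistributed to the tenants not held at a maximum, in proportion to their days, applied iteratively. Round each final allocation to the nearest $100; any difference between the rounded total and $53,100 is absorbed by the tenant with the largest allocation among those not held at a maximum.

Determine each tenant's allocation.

Total days = 485.
Proportional shares (ignoring caps): Unit G2 4,926.80; Unit 1B 34,706.60; Unit 2B 13,466.60.
Capped: Unit 2B ($10,500); balance $42,600 reallocated over remaining days 362.
Redistributed shares: Unit G2 5,295.58 → $5,300; Unit 1B 37,304.42 → $37,300.

Unit G2: $5,300 | Unit 1B: $37,300 | Unit 2B: $10,500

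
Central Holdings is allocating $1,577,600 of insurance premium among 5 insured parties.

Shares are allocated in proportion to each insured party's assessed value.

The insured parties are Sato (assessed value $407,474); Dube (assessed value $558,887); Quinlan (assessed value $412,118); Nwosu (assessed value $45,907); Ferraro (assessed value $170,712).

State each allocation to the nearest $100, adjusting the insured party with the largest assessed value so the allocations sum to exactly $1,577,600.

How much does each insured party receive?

Sato: $403,000 | Dube: $552,800 | Quinlan: $407,600 | Nwosu: $45,400 | Ferraro: $168,800

Assessed value total: 407,474 + 558,887 + 412,118 + 45,907 + 170,712 = 1,595,098.
Proportional shares: Sato 403,004.07; Dube 552,756.09; Quinlan 407,597.12; Nwosu 45,403.41; Ferraro 168,839.31.
Rounded to nearest $100: Sato $403,000; Dube $552,800; Quinlan $407,600; Nwosu $45,400; Ferraro $168,800. Sum = $1,577,600.
Sum already equals the total — no adjustment.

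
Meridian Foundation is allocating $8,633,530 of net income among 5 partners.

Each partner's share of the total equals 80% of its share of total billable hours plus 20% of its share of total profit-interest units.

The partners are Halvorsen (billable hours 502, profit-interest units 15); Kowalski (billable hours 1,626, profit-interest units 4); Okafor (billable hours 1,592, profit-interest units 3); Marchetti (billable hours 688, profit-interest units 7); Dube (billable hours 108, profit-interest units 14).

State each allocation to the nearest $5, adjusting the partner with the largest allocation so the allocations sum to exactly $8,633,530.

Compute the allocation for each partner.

Halvorsen: $1,370,105 | Kowalski: $2,647,450 | Okafor: $2,555,290 | Marchetti: $1,333,325 | Dube: $727,360

Billable hours total 4,516; profit-interest units total 43.
Composite weights (80% billable hours + 20% profit-interest units): Halvorsen 0.1587; Kowalski 0.3066; Okafor 0.2960; Marchetti 0.1544; Dube 0.0842.
Unrounded shares: Halvorsen 1,370,104.06; Kowalski 2,647,447.51; Okafor 2,555,291.56; Marchetti 1,333,327.04; Dube 727,359.83.
After rounding ($5): Halvorsen $1,370,105; Kowalski $2,647,450; Okafor $2,555,290; Marchetti $1,333,325; Dube $727,360. Sum = $8,633,530.
Rounded total matches; no reconciliation needed.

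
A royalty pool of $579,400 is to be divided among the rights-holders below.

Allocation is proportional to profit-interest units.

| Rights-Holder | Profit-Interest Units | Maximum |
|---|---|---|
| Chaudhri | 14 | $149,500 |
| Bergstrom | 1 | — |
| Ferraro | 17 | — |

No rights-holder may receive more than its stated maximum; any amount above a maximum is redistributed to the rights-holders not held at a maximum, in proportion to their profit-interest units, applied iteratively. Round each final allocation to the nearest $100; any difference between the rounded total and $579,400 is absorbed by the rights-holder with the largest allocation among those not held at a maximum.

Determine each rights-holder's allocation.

Total profit-interest units = 32.
Pro-rata shares before constraints: Chaudhri 253,487.50; Bergstrom 18,106.25; Ferraro 307,806.25.
Cap binds for Chaudhri ($149,500); balance $429,900 reallocated over remaining profit-interest units 18.
Redistributed shares: Bergstrom 23,883.33 → $23,900; Ferraro 406,016.67 → $406,000.

Chaudhri: $149,500; Bergstrom: $23,900; Ferraro: $406,000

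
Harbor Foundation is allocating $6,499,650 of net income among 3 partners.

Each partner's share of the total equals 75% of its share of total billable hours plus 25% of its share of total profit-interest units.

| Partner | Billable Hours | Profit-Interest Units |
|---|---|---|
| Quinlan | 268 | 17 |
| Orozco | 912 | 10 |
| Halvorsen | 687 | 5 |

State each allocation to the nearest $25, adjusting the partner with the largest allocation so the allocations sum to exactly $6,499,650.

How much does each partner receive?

Billable hours total 1,867; profit-interest units total 32.
Combined weights (75% billable hours + 25% profit-interest units): Quinlan 0.2405; Orozco 0.4445; Halvorsen 0.3150.
Raw shares: Quinlan 1,562,982.84; Orozco 2,889,017.40; Halvorsen 2,047,649.76.
Rounded to nearest $25: Quinlan $1,562,975; Orozco $2,889,025; Halvorsen $2,047,650. Sum = $6,499,650.
Sum already equals the total — no adjustment.

Quinlan: $1,562,975; Orozco: $2,889,025; Halvorsen: $2,047,650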